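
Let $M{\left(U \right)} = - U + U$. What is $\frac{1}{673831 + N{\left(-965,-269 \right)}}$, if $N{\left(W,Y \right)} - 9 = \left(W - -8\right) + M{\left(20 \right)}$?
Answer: $\frac{1}{672883} \approx 1.4861 \cdot 10^{-6}$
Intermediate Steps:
$M{\left(U \right)} = 0$
$N{\left(W,Y \right)} = 17 + W$ ($N{\left(W,Y \right)} = 9 + \left(\left(W - -8\right) + 0\right) = 9 + \left(\left(W + 8\right) + 0\right) = 9 + \left(\left(8 + W\right) + 0\right) = 9 + \left(8 + W\right) = 17 + W$)
$\frac{1}{673831 + N{\left(-965,-269 \right)}} = \frac{1}{673831 + \left(17 - 965\right)} = \frac{1}{673831 - 948} = \frac{1}{672883}$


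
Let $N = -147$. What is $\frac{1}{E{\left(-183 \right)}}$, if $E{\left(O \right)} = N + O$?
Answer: $- \frac{1}{330} \approx -0.0030303$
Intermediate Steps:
$E{\left(O \right)} = -147 + O$
$\frac{1}{E{\left(-183 \right)}} = \frac{1}{-147 - 183} = \frac{1}{-330} = - \frac{1}{330}$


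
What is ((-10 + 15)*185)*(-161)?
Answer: -148925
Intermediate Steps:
((-10 + 15)*185)*(-161) = (5*185)*(-161) = 925*(-161) = -148925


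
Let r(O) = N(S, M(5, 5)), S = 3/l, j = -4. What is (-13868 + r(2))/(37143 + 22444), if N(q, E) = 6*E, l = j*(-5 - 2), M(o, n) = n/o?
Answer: -13862/59587 ≈ -0.23263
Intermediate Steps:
l = 28 (l = -4*(-5 - 2) = -4*(-7) = 28)
S = 3/28 ≈ 0.10714
r(O) = 6 (r(O) = 6*(5/5) = 6*(5*(⅕)) = 6*1 = 6)
(-13868 + r(2))/(37143 + 22444) = (-13868 + 6)/(37143 + 22444) = -13862/59587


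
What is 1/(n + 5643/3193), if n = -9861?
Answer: -3193/31480530 ≈ -0.00010143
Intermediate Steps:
1/(n + 5643/3193) = 1/(-9861 + 5643/3193) = 1/(-31480530/3193) = -3193/31480530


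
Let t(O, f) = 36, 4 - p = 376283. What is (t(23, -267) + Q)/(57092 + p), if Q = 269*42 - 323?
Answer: -1001/29017 ≈ -0.034497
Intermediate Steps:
p = -376279 (p = 4 - 1*376283 = 4 - 376283 = -376279)
Q = 10975 (Q = 11298 - 323 = 10975)
(t(23, -267) + Q)/(57092 + p) = (36 + 10975)/(57092 - 376279) = 11011/(-319187) = 11011*(-1/319187) = -1001/29017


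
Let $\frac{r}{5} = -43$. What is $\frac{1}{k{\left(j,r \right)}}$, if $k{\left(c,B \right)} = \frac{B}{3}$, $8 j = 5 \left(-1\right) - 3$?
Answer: $- \frac{3}{215} \approx -0.013953$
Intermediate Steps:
$r = -215$ ($r = 5 \left(-43\right) = -215$)
$j = -1$ ($j = \frac{5 \left(-1\right) - 3}{8} = \frac{-5 - 3}{8} = \frac{1}{8} \left(-8\right) = -1$)
$k{\left(c,B \right)} = \frac{B}{3}$ ($k{\left(c,B \right)} = B \frac{1}{3} = \frac{B}{3}$)
$\frac{1}{k{\left(j,r \right)}} = \frac{1}{\frac{1}{3} \left(-215\right)} = \frac{1}{- \frac{215}{3}} = - \frac{3}{215}$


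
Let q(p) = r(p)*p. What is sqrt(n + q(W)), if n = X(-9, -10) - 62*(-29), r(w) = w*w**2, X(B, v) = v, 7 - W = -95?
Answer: 2*sqrt(27061251) ≈ 10404.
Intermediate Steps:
W = 102 (W = 7 - 1*(-95) = 7 + 95 = 102)
r(w) = w**3
q(p) = p**4 (q(p) = p**3*p = p**4)
n = 1788 (n = -10 - 62*(-29) = -10 + 1798 = 1788)
sqrt(n + q(W)) = sqrt(1788 + 102**4) = sqrt(1788 + 108243216) = sqrt(108245004) = 2*sqrt(27061251)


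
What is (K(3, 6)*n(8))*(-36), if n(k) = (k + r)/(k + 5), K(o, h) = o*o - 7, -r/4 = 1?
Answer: -288/13 ≈ -22.154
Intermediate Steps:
r = -4 (r = -4*1 = -4)
K(o, h) = -7 + o² (K(o, h) = o² - 7 = -7 + o²)
n(k) = (-4 + k)/(5 + k) (n(k) = (k - 4)/(k + 5) = (-4 + k)/(5 + k))
(K(3, 6)*n(8))*(-36) = ((-7 + 3²)*((-4 + 8)/(5 + 8)))*(-36) = ((-7 + 9)*(4/13))*(-36) = (2*((1/13)*4))*(-36) = (2*(4/13))*(-36) = (8/13)*(-36) = -288/13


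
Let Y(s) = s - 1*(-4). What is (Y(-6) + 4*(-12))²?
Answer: 2500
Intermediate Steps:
Y(s) = 4 + s (Y(s) = s + 4 = 4 + s)
(Y(-6) + 4*(-12))² = ((4 - 6) + 4*(-12))² = (-2 - 48)² = (-50)² = 2500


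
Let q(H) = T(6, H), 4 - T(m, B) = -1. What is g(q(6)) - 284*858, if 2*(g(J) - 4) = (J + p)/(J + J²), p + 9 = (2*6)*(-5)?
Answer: -3655036/15 ≈ -2.4367e+5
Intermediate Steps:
T(m, B) = 5 (T(m, B) = 4 - 1*(-1) = 4 + 1 = 5)
q(H) = 5
p = -69 (p = -9 + (2*6)*(-5) = -9 + 12*(-5) = -9 - 60 = -69)
g(J) = 4 + (-69 + J)/(2*(J + J²)) (g(J) = 4 + ((J - 69)/(J + J²))/2 = 4 + ((-69 + J)/(J + J²))/2 = 4 + (-69 + J)/(2*(J + J²)))
g(q(6)) - 284*858 = (½)*(-69 + 8*5² + 9*5)/(5*(1 + 5)) - 284*858 = (½)*(⅕)*(-69 + 8*25 + 45)/6 - 243672 = (½)*(⅕)*(⅙)*(-69 + 200 + 45) - 243672 = (½)*(⅕)*(⅙)*176 - 243672 = 44/15 - 243672 = -3655036/15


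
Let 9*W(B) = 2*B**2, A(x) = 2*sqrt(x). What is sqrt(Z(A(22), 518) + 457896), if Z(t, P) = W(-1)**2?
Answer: 2*sqrt(9272395)/9 ≈ 676.68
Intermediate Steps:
W(B) = 2*B**2/9 (W(B) = (2*B**2)/9 = 2*B**2/9)
Z(t, P) = 4/81 (Z(t, P) = ((2/9)*(-1)**2)**2 = ((2/9)*1)**2 = (2/9)**2 = 4/81)
sqrt(Z(A(22), 518) + 457896) = sqrt(4/81 + 457896) = sqrt(37089580/81) = 2*sqrt(9272395)/9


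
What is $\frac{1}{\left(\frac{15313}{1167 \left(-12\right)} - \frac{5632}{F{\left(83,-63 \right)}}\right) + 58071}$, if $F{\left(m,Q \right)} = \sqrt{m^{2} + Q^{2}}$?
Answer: $\frac{61826572751272236}{3590260190252913964397} + \frac{552251437056 \sqrt{10858}}{3590260190252913964397} \approx 1.7237 \cdot 10^{-5}$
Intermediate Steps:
$F{\left(m,Q \right)} = \sqrt{Q^{2} + m^{2}}$
$\frac{1}{\left(\frac{15313}{1167 \left(-12\right)} - \frac{5632}{F{\left(83,-63 \right)}}\right) + 58071} = \frac{1}{\left(\frac{15313}{1167 \left(-12\right)} - \frac{5632}{\sqrt{\left(-63\right)^{2} + 83^{2}}}\right) + 58071} = \frac{1}{\left(\frac{15313}{-14004} - \frac{5632}{\sqrt{3969 + 6889}}\right) + 58071} = \frac{1}{\left(15313 \left(- \frac{1}{14004}\right) - \frac{5632}{\sqrt{10858}}\right) + 58071} = \frac{1}{\left(- \frac{15313}{14004} - 5632 \frac{\sqrt{10858}}{10858}\right) + 58071} = \frac{1}{\left(- \frac{15313}{14004} - \frac{2816 \sqrt{10858}}{5429}\right) + 58071} = \frac{1}{\frac{813210971}{14004} - \frac{2816 \sqrt{10858}}{5429}}$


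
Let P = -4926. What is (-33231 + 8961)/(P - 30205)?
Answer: 24270/35131 ≈ 0.69084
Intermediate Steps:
(-33231 + 8961)/(P - 30205) = (-33231 + 8961)/(-4926 - 30205) = -24270/(-35131) = -24270*(-1/35131) = 24270/35131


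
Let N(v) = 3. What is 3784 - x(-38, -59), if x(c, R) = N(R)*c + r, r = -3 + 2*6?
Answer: 3889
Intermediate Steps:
r = 9 (r = -3 + 12 = 9)
x(c, R) = 9 + 3*c (x(c, R) = 3*c + 9 = 9 + 3*c)
3784 - x(-38, -59) = 3784 - (9 + 3*(-38)) = 3784 - (9 - 114) = 3784 - 1*(-105) = 3784 + 105 = 3889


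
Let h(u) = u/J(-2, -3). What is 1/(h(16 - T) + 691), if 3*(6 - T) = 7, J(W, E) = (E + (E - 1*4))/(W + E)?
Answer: 6/4183 ≈ 0.0014344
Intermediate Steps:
J(W, E) = (-4 + 2*E)/(E + W) (J(W, E) = (E + (E - 4))/(E + W) = (E + (-4 + E))/(E + W) = (-4 + 2*E)/(E + W))
T = 11/3 (T = 6 - 1/3*7 = 6 - 7/3 = 11/3 ≈ 3.6667)
h(u) = u/2 (h(u) = u/((2*(-2 - 3)/(-3 - 2))) = u/((2*(-5)/(-5))) = u/((2*(-1/5)*(-5))) = u/2)
1/(h(16 - T) + 691) = 1/((16 - 1*11/3)/2 + 691) = 1/((16 - 11/3)/2 + 691) = 1/((1/2)*(37/3) + 691) = 1/(37/6 + 691) = 1/(4183/6) = 6/4183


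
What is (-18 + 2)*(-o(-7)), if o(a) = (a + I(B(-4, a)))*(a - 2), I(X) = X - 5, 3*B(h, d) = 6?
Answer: 1440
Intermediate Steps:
B(h, d) = 2 (B(h, d) = (1/3)*6 = 2)
I(X) = -5 + X
o(a) = (-3 + a)*(-2 + a) (o(a) = (a + (-5 + 2))*(a - 2) = (a - 3)*(-2 + a) = (-3 + a)*(-2 + a))
(-18 + 2)*(-o(-7)) = (-18 + 2)*(-(6 + (-7)**2 - 5*(-7))) = -(-16)*(6 + 49 + 35) = -(-16)*90 = -16*(-90) = 1440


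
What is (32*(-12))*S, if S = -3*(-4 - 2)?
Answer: -6912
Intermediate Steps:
S = 18 (S = -3*(-6) = 18)
(32*(-12))*S = (32*(-12))*18 = -384*18 = -6912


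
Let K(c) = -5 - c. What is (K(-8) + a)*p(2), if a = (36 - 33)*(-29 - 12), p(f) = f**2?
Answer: -480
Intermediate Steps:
a = -123 (a = 3*(-41) = -123)
(K(-8) + a)*p(2) = ((-5 - 1*(-8)) - 123)*2**2 = ((-5 + 8) - 123)*4 = (3 - 123)*4 = -120*4 = -480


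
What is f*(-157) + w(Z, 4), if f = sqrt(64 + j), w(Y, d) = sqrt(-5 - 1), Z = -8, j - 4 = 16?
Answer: -314*sqrt(21) + I*sqrt(6) ≈ -1438.9 + 2.4495*I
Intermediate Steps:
j = 20 (j = 4 + 16 = 20)
w(Y, d) = I*sqrt(6) (w(Y, d) = sqrt(-6) = I*sqrt(6))
f = 2*sqrt(21) (f = sqrt(64 + 20) = sqrt(84) = 2*sqrt(21) ≈ 9.1651)
f*(-157) + w(Z, 4) = (2*sqrt(21))*(-157) + I*sqrt(6) = -314*sqrt(21) + I*sqrt(6)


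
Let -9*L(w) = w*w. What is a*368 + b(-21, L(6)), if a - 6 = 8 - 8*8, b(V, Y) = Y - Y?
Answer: -18400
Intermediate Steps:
L(w) = -w**2/9 (L(w) = -w*w/9 = -w**2/9)
b(V, Y) = 0
a = -50 (a = 6 + (8 - 8*8) = 6 + (8 - 64) = 6 - 56 = -50)
a*368 + b(-21, L(6)) = -50*368 + 0 = -18400 + 0 = -18400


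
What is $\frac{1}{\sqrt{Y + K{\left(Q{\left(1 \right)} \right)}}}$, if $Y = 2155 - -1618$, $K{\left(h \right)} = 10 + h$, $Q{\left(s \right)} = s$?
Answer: $\frac{\sqrt{946}}{1892} \approx 0.016256$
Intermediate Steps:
$Y = 3773$ ($Y = 2155 + 1618 = 3773$)
$\frac{1}{\sqrt{Y + K{\left(Q{\left(1 \right)} \right)}}} = \frac{1}{\sqrt{3773 + \left(10 + 1\right)}} = \frac{1}{\sqrt{3773 + 11}} = \frac{1}{\sqrt{3784}} = \frac{1}{2 \sqrt{946}} = \frac{\sqrt{946}}{1892}$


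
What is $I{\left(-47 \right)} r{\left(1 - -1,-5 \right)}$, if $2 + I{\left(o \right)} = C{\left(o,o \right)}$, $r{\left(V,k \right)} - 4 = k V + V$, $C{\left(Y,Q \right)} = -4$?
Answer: $24$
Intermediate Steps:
$r{\left(V,k \right)} = 4 + V + V k$ ($r{\left(V,k \right)} = 4 + \left(k V + V\right) = 4 + \left(V k + V\right) = 4 + \left(V + V k\right) = 4 + V + V k$)
$I{\left(o \right)} = -6$ ($I{\left(o \right)} = -2 - 4 = -6$)
$I{\left(-47 \right)} r{\left(1 - -1,-5 \right)} = - 6 \left(4 + \left(1 - -1\right) + \left(1 - -1\right) \left(-5\right)\right) = - 6 \left(4 + \left(1 + 1\right) + \left(1 + 1\right) \left(-5\right)\right) = - 6 \left(4 + 2 + 2 \left(-5\right)\right) = - 6 \left(4 + 2 - 10\right) = \left(-6\right) \left(-4\right) = 24$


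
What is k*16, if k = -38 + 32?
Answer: -96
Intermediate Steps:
k = -6
k*16 = -6*16 = -96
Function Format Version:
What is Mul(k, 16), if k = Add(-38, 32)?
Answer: -96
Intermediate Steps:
k = -6
Mul(k, 16) = Mul(-6, 16) = -96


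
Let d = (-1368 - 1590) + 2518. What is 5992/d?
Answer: -749/55 ≈ -13.618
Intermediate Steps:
d = -440 (d = -2958 + 2518 = -440)
5992/d = 5992/(-440) = 5992*(-1/440) = -749/55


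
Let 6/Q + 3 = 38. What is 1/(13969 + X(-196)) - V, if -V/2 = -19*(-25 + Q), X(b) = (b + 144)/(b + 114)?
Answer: 3782703409/4009285 ≈ 943.49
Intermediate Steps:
X(b) = (144 + b)/(114 + b)
Q = 6/35 (Q = 6/(-3 + 38) = 6/35 ≈ 0.17143)
V = -33022/35 (V = -(-38)*(-25 + 6/35) = -(-38)*(-869)/35 = -2*16511/35 = -33022/35 ≈ -943.49)
1/(13969 + X(-196)) - V = 1/(13969 + (144 - 196)/(114 - 196)) - 1*(-33022/35) = 1/(13969 - 52/(-82)) + 33022/35 = 1/(13969 - 1/82*(-52)) + 33022/35 = 1/(13969 + 26/41) + 33022/35 = 1/(572755/41) + 33022/35 = 41/572755 + 33022/35 = 3782703409/4009285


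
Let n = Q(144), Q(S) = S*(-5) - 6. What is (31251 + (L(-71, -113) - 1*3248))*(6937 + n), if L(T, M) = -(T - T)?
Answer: 173926633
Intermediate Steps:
Q(S) = -6 - 5*S (Q(S) = -5*S - 6 = -6 - 5*S)
n = -726 (n = -6 - 5*144 = -6 - 720 = -726)
L(T, M) = 0 (L(T, M) = -1*0 = 0)
(31251 + (L(-71, -113) - 1*3248))*(6937 + n) = (31251 + (0 - 1*3248))*(6937 - 726) = (31251 + (0 - 3248))*6211 = (31251 - 3248)*6211 = 28003*6211 = 173926633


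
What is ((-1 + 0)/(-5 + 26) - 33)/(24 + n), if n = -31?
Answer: 694/147 ≈ 4.7211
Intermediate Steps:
((-1 + 0)/(-5 + 26) - 33)/(24 + n) = ((-1 + 0)/(-5 + 26) - 33)/(24 - 31) = (-1/21 - 33)/(-7) = (-1*1/21 - 33)*(-1/7) = (-1/21 - 33)*(-1/7) = -694/21*(-1/7) = 694/147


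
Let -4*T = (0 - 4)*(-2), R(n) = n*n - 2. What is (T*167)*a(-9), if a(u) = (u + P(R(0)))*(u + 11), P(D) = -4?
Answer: 8684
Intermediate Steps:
R(n) = -2 + n² (R(n) = n² - 2 = -2 + n²)
a(u) = (-4 + u)*(11 + u) (a(u) = (u - 4)*(u + 11) = (-4 + u)*(11 + u))
T = -2 (T = -(0 - 4)*(-2)/4 = -(-1)*(-2) = -¼*8 = -2)
(T*167)*a(-9) = (-2*167)*(-44 + (-9)² + 7*(-9)) = -334*(-44 + 81 - 63) = -334*(-26) = 8684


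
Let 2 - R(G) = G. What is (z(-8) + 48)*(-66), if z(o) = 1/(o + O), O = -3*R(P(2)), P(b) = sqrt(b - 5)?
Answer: -705540/223 + 198*I*sqrt(3)/223 ≈ -3163.9 + 1.5379*I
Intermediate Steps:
P(b) = sqrt(-5 + b)
R(G) = 2 - G
O = -6 + 3*I*sqrt(3) (O = -3*(2 - sqrt(-5 + 2)) = -3*(2 - sqrt(-3)) = -3*(2 - I*sqrt(3)) = -6 + 3*I*sqrt(3) ≈ -6.0 + 5.1962*I)
z(o) = 1/(-6 + o + 3*I*sqrt(3)) (z(o) = 1/(o + (-6 + 3*I*sqrt(3))) = 1/(-6 + o + 3*I*sqrt(3)))
(z(-8) + 48)*(-66) = (1/(-6 - 8 + 3*I*sqrt(3)) + 48)*(-66) = (1/(-14 + 3*I*sqrt(3)) + 48)*(-66) = (48 + 1/(-14 + 3*I*sqrt(3)))*(-66) = -3168 - 66/(-14 + 3*I*sqrt(3))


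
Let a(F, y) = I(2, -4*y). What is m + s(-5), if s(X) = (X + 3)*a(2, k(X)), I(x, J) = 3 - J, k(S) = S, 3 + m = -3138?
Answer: -3107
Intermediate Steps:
m = -3141 (m = -3 - 3138 = -3141)
a(F, y) = 3 + 4*y (a(F, y) = 3 - (-4)*y = 3 + 4*y)
s(X) = (3 + X)*(3 + 4*X) (s(X) = (X + 3)*(3 + 4*X) = (3 + X)*(3 + 4*X))
m + s(-5) = -3141 + (3 - 5)*(3 + 4*(-5)) = -3141 - 2*(3 - 20) = -3141 - 2*(-17) = -3141 + 34 = -3107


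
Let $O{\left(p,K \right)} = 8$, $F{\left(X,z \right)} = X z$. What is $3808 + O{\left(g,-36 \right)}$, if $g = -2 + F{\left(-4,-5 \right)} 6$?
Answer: $3816$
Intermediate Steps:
$g = 118$ ($g = -2 + \left(-4\right) \left(-5\right) 6 = -2 + 20 \cdot 6 = -2 + 120 = 118$)
$3808 + O{\left(g,-36 \right)} = 3808 + 8 = 3816$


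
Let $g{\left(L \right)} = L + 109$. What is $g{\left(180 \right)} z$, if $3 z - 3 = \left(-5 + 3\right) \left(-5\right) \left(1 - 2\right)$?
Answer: $- \frac{2023}{3} \approx -674.33$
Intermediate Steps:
$g{\left(L \right)} = 109 + L$
$z = - \frac{7}{3}$ ($z = 1 + \frac{\left(-5 + 3\right) \left(-5\right) \left(1 - 2\right)}{3} = 1 + \frac{\left(-2\right) \left(-5\right) \left(-1\right)}{3} = 1 + \frac{10 \left(-1\right)}{3} = 1 + \frac{1}{3} \left(-10\right) = 1 - \frac{10}{3} = - \frac{7}{3} \approx -2.3333$)
$g{\left(180 \right)} z = \left(109 + 180\right) \left(- \frac{7}{3}\right) = 289 \left(- \frac{7}{3}\right) = - \frac{2023}{3}$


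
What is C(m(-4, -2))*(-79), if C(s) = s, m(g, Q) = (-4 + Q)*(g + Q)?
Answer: -2844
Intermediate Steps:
m(g, Q) = (-4 + Q)*(Q + g)
C(m(-4, -2))*(-79) = ((-2)**2 - 4*(-2) - 4*(-4) - 2*(-4))*(-79) = (4 + 8 + 16 + 8)*(-79) = 36*(-79) = -2844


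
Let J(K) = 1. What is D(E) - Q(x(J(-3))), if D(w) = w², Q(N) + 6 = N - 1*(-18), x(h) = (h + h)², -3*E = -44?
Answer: 1792/9 ≈ 199.11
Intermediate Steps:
E = 44/3 (E = -⅓*(-44) = 44/3 ≈ 14.667)
x(h) = 4*h² (x(h) = (2*h)² = 4*h²)
Q(N) = 12 + N (Q(N) = -6 + (N - 1*(-18)) = -6 + (N + 18) = -6 + (18 + N) = 12 + N)
D(E) - Q(x(J(-3))) = (44/3)² - (12 + 4*1²) = 1936/9 - (12 + 4*1) = 1936/9 - (12 + 4) = 1936/9 - 1*16 = 1936/9 - 16 = 1792/9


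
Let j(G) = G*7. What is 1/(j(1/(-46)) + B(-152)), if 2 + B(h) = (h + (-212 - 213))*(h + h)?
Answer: 46/8068669 ≈ 5.7011e-6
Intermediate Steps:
B(h) = -2 + 2*h*(-425 + h) (B(h) = -2 + (h + (-212 - 213))*(h + h) = -2 + (h - 425)*(2*h) = -2 + (-425 + h)*(2*h) = -2 + 2*h*(-425 + h))
j(G) = 7*G
1/(j(1/(-46)) + B(-152)) = 1/(7/(-46) + (-2 - 850*(-152) + 2*(-152)**2)) = 1/(7*(-1/46) + (-2 + 129200 + 2*23104)) = 1/(-7/46 + (-2 + 129200 + 46208)) = 1/(-7/46 + 175406) = 1/(8068669/46) = 46/8068669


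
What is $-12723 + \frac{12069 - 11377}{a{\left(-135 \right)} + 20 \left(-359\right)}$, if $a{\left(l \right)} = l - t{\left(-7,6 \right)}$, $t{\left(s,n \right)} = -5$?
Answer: $- \frac{46502911}{3655} \approx -12723.0$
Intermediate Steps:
$a{\left(l \right)} = 5 + l$ ($a{\left(l \right)} = l - -5 = l + 5 = 5 + l$)
$-12723 + \frac{12069 - 11377}{a{\left(-135 \right)} + 20 \left(-359\right)} = -12723 + \frac{12069 - 11377}{\left(5 - 135\right) + 20 \left(-359\right)} = -12723 + \frac{692}{-130 - 7180} = -12723 + \frac{692}{-7310} = -12723 + 692 \left(- \frac{1}{7310}\right) = -12723 - \frac{346}{3655} = - \frac{46502911}{3655}$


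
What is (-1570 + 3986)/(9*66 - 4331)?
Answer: -2416/3737 ≈ -0.64651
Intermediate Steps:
(-1570 + 3986)/(9*66 - 4331) = 2416/(594 - 4331) = 2416/(-3737) = 2416*(-1/3737) = -2416/3737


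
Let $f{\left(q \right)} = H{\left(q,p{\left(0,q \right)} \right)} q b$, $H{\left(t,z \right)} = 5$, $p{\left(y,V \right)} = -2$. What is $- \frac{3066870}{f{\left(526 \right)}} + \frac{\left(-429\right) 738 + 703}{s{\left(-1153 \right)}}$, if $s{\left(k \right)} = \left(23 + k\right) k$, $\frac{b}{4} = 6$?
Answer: $- \frac{66928896653}{1370640280} \approx -48.83$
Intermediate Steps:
$b = 24$ ($b = 4 \cdot 6 = 24$)
$s{\left(k \right)} = k \left(23 + k\right)$
$f{\left(q \right)} = 120 q$ ($f{\left(q \right)} = 5 q 24 = 120 q$)
$- \frac{3066870}{f{\left(526 \right)}} + \frac{\left(-429\right) 738 + 703}{s{\left(-1153 \right)}} = - \frac{3066870}{120 \cdot 526} + \frac{\left(-429\right) 738 + 703}{\left(-1153\right) \left(23 - 1153\right)} = - \frac{3066870}{63120} + \frac{-316602 + 703}{\left(-1153\right) \left(-1130\right)} = \left(-3066870\right) \frac{1}{63120} - \frac{315899}{1302890} = - \frac{102229}{2104} - \frac{315899}{1302890} = - \frac{66928896653}{1370640280}$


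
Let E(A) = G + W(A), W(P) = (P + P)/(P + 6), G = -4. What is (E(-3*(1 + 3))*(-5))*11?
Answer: 0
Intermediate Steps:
W(P) = 2*P/(6 + P) (W(P) = (2*P)/(6 + P) = 2*P/(6 + P))
E(A) = -4 + 2*A/(6 + A)
(E(-3*(1 + 3))*(-5))*11 = ((2*(-12 - (-3)*(1 + 3))/(6 - 3*(1 + 3)))*(-5))*11 = ((2*(-12 - (-3)*4)/(6 - 3*4))*(-5))*11 = ((2*(-12 - 1*(-12))/(6 - 12))*(-5))*11 = ((2*(-12 + 12)/(-6))*(-5))*11 = ((2*(-1/6)*0)*(-5))*11 = (0*(-5))*11 = 0*11 = 0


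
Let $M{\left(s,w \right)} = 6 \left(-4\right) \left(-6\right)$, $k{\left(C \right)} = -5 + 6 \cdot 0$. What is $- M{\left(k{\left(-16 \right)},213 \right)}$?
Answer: $-144$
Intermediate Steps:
$k{\left(C \right)} = -5$ ($k{\left(C \right)} = -5 + 0 = -5$)
$M{\left(s,w \right)} = 144$ ($M{\left(s,w \right)} = \left(-24\right) \left(-6\right) = 144$)
$- M{\left(k{\left(-16 \right)},213 \right)} = \left(-1\right) 144 = -144$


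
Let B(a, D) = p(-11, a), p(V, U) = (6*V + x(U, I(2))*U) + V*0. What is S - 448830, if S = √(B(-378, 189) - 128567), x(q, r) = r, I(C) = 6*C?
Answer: -448830 + I*√133169 ≈ -4.4883e+5 + 364.92*I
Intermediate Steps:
p(V, U) = 6*V + 12*U (p(V, U) = (6*V + (6*2)*U) + V*0 = (6*V + 12*U) + 0 = 6*V + 12*U)
B(a, D) = -66 + 12*a (B(a, D) = 6*(-11) + 12*a = -66 + 12*a)
S = I*√133169 (S = √((-66 + 12*(-378)) - 128567) = √((-66 - 4536) - 128567) = √(-4602 - 128567) = √(-133169) = I*√133169 ≈ 364.92*I)
S - 448830 = I*√133169 - 448830 = -448830 + I*√133169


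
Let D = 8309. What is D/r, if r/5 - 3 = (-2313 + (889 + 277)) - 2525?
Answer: -8309/18345 ≈ -0.45293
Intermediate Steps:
r = -18345 (r = 15 + 5*((-2313 + (889 + 277)) - 2525) = 15 + 5*((-2313 + 1166) - 2525) = 15 + 5*(-1147 - 2525) = 15 + 5*(-3672) = 15 - 18360 = -18345)
D/r = 8309/(-18345) = 8309*(-1/18345) = -8309/18345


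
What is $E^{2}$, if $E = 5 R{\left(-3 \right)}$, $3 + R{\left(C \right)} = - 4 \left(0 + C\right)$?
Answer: $2025$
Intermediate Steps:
$R{\left(C \right)} = -3 - 4 C$ ($R{\left(C \right)} = -3 - 4 \left(0 + C\right) = -3 - 4 C$)
$E = 45$ ($E = 5 \left(-3 - -12\right) = 5 \left(-3 + 12\right) = 5 \cdot 9 = 45$)
$E^{2} = 45^{2} = 2025$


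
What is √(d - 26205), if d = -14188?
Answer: I*√40393 ≈ 200.98*I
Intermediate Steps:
√(d - 26205) = √(-14188 - 26205) = √(-40393) = I*√40393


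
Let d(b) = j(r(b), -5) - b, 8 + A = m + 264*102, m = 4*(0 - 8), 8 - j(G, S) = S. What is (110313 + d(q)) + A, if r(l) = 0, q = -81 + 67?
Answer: 137228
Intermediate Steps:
q = -14
j(G, S) = 8 - S
m = -32 (m = 4*(-8) = -32)
A = 26888 (A = -8 + (-32 + 264*102) = -8 + (-32 + 26928) = -8 + 26896 = 26888)
d(b) = 13 - b (d(b) = (8 - 1*(-5)) - b = (8 + 5) - b = 13 - b)
(110313 + d(q)) + A = (110313 + (13 - 1*(-14))) + 26888 = (110313 + (13 + 14)) + 26888 = (110313 + 27) + 26888 = 110340 + 26888 = 137228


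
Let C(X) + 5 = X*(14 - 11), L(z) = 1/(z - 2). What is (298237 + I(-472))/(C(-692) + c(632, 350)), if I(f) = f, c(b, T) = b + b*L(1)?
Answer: -297765/2081 ≈ -143.09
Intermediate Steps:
L(z) = 1/(-2 + z)
C(X) = -5 + 3*X (C(X) = -5 + X*(14 - 11) = -5 + X*3 = -5 + 3*X)
c(b, T) = 0 (c(b, T) = b + b/(-2 + 1) = b + b/(-1) = b + b*(-1) = b - b = 0)
(298237 + I(-472))/(C(-692) + c(632, 350)) = (298237 - 472)/((-5 + 3*(-692)) + 0) = 297765/((-5 - 2076) + 0) = 297765/(-2081 + 0) = 297765/(-2081) = 297765*(-1/2081) = -297765/2081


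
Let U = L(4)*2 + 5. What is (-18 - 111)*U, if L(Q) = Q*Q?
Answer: -4773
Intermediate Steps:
L(Q) = Q²
U = 37 (U = 4²*2 + 5 = 16*2 + 5 = 32 + 5 = 37)
(-18 - 111)*U = (-18 - 111)*37 = -129*37 = -4773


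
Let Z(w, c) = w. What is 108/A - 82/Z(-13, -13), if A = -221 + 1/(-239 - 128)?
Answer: 56811/9763 ≈ 5.8190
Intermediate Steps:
A = -81108/367 (A = -221 + 1/(-367) = -221 - 1/367 = -81108/367 ≈ -221.00)
108/A - 82/Z(-13, -13) = 108/(-81108/367) - 82/(-13) = 108*(-367/81108) - 82*(-1/13) = -367/751 + 82/13 = 56811/9763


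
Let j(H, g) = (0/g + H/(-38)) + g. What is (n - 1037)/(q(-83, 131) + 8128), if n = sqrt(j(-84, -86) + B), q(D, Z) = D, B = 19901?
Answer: -1037/8045 + sqrt(7154013)/152855 ≈ -0.11140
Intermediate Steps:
j(H, g) = g - H/38 (j(H, g) = (0 + H*(-1/38)) + g = (0 - H/38) + g = -H/38 + g = g - H/38)
n = sqrt(7154013)/19 (n = sqrt((-86 - 1/38*(-84)) + 19901) = sqrt((-86 + 42/19) + 19901) = sqrt(-1592/19 + 19901) = sqrt(376527/19) = sqrt(7154013)/19 ≈ 140.77)
(n - 1037)/(q(-83, 131) + 8128) = (sqrt(7154013)/19 - 1037)/(-83 + 8128) = (-1037 + sqrt(7154013)/19)/8045 = (-1037 + sqrt(7154013)/19)*(1/8045) = -1037/8045 + sqrt(7154013)/152855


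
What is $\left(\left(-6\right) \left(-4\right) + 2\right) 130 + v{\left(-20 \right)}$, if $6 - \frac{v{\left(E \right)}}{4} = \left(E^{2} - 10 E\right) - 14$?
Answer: $1060$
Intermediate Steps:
$v{\left(E \right)} = 80 - 4 E^{2} + 40 E$ ($v{\left(E \right)} = 24 - 4 \left(\left(E^{2} - 10 E\right) - 14\right) = 24 - 4 \left(-14 + E^{2} - 10 E\right) = 24 + \left(56 - 4 E^{2} + 40 E\right) = 80 - 4 E^{2} + 40 E$)
$\left(\left(-6\right) \left(-4\right) + 2\right) 130 + v{\left(-20 \right)} = \left(\left(-6\right) \left(-4\right) + 2\right) 130 + \left(80 - 4 \left(-20\right)^{2} + 40 \left(-20\right)\right) = \left(24 + 2\right) 130 - 2320 = 26 \cdot 130 - 2320 = 3380 - 2320 = 1060$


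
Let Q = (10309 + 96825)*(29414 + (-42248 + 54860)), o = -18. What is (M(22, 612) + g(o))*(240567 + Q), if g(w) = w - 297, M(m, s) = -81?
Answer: -1783051004196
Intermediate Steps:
Q = 4502413484 (Q = 107134*(29414 + 12612) = 107134*42026 = 4502413484)
g(w) = -297 + w
(M(22, 612) + g(o))*(240567 + Q) = (-81 + (-297 - 18))*(240567 + 4502413484) = (-81 - 315)*4502654051 = -396*4502654051 = -1783051004196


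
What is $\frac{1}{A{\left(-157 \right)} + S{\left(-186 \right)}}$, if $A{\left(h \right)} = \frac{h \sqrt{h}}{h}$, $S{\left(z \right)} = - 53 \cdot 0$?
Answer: $- \frac{i \sqrt{157}}{157} \approx - 0.079809 i$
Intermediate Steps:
$S{\left(z \right)} = 0$ ($S{\left(z \right)} = \left(-1\right) 0 = 0$)
$A{\left(h \right)} = \sqrt{h}$ ($A{\left(h \right)} = \frac{h^{\frac{3}{2}}}{h} = \sqrt{h}$)
$\frac{1}{A{\left(-157 \right)} + S{\left(-186 \right)}} = \frac{1}{\sqrt{-157} + 0} = \frac{1}{i \sqrt{157} + 0} = \frac{1}{i \sqrt{157}} = - \frac{i \sqrt{157}}{157}$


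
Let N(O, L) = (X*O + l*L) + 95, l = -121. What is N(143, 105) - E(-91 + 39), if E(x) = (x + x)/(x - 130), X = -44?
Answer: -132318/7 ≈ -18903.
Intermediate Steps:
N(O, L) = 95 - 121*L - 44*O (N(O, L) = (-44*O - 121*L) + 95 = (-121*L - 44*O) + 95 = 95 - 121*L - 44*O)
E(x) = 2*x/(-130 + x) (E(x) = (2*x)/(-130 + x) = 2*x/(-130 + x))
N(143, 105) - E(-91 + 39) = (95 - 121*105 - 44*143) - 2*(-91 + 39)/(-130 + (-91 + 39)) = (95 - 12705 - 6292) - 2*(-52)/(-130 - 52) = -18902 - 2*(-52)/(-182) = -18902 - 2*(-52)*(-1)/182 = -18902 - 1*4/7 = -18902 - 4/7 = -132318/7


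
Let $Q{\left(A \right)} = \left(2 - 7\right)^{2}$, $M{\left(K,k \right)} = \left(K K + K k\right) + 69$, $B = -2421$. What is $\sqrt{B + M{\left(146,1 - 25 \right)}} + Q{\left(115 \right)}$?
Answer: $25 + 2 \sqrt{3865} \approx 149.34$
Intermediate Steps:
$M{\left(K,k \right)} = 69 + K^{2} + K k$ ($M{\left(K,k \right)} = \left(K^{2} + K k\right) + 69 = 69 + K^{2} + K k$)
$Q{\left(A \right)} = 25$ ($Q{\left(A \right)} = \left(-5\right)^{2} = 25$)
$\sqrt{B + M{\left(146,1 - 25 \right)}} + Q{\left(115 \right)} = \sqrt{-2421 + \left(69 + 146^{2} + 146 \left(1 - 25\right)\right)} + 25 = \sqrt{-2421 + \left(69 + 21316 + 146 \left(1 - 25\right)\right)} + 25 = \sqrt{-2421 + \left(69 + 21316 + 146 \left(-24\right)\right)} + 25 = \sqrt{-2421 + \left(69 + 21316 - 3504\right)} + 25 = \sqrt{-2421 + 17881} + 25 = \sqrt{15460} + 25 = 2 \sqrt{3865} + 25 = 25 + 2 \sqrt{3865}$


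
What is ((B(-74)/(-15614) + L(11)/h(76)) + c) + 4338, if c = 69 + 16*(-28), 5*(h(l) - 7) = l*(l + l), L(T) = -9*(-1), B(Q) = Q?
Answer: 9679209945/2444857 ≈ 3959.0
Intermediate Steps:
L(T) = 9
h(l) = 7 + 2*l²/5 (h(l) = 7 + (l*(l + l))/5 = 7 + (l*(2*l))/5 = 7 + (2*l²)/5 = 7 + 2*l²/5)
c = -379 (c = 69 - 448 = -379)
((B(-74)/(-15614) + L(11)/h(76)) + c) + 4338 = ((-74/(-15614) + 9/(7 + (⅖)*76²)) - 379) + 4338 = ((-74*(-1/15614) + 9/(7 + (⅖)*5776)) - 379) + 4338 = ((1/211 + 9/(7 + 11552/5)) - 379) + 4338 = ((1/211 + 9/(11587/5)) - 379) + 4338 = ((1/211 + 9*(5/11587)) - 379) + 4338 = ((1/211 + 45/11587) - 379) + 4338 = (21082/2444857 - 379) + 4338 = -926579721/2444857 + 4338 = 9679209945/2444857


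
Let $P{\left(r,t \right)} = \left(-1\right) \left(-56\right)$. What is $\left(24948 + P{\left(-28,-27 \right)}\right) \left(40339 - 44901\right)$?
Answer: $-114068248$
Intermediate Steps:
$P{\left(r,t \right)} = 56$
$\left(24948 + P{\left(-28,-27 \right)}\right) \left(40339 - 44901\right) = \left(24948 + 56\right) \left(40339 - 44901\right) = 25004 \left(-4562\right) = -114068248$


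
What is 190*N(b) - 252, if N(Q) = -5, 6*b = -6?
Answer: -1202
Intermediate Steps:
b = -1 (b = (⅙)*(-6) = -1)
190*N(b) - 252 = 190*(-5) - 252 = -950 - 252 = -1202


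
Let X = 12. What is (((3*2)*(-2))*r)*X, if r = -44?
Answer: 6336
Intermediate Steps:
(((3*2)*(-2))*r)*X = (((3*2)*(-2))*(-44))*12 = ((6*(-2))*(-44))*12 = -12*(-44)*12 = 528*12 = 6336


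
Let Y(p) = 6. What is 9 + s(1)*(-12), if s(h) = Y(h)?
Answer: -63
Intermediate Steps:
s(h) = 6
9 + s(1)*(-12) = 9 + 6*(-12) = 9 - 72 = -63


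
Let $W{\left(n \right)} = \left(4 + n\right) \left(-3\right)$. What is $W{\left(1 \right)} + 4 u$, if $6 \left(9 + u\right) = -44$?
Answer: $- \frac{241}{3} \approx -80.333$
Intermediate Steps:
$u = - \frac{49}{3}$ ($u = -9 + \frac{1}{6} \left(-44\right) = -9 - \frac{22}{3} = - \frac{49}{3} \approx -16.333$)
$W{\left(n \right)} = -12 - 3 n$
$W{\left(1 \right)} + 4 u = \left(-12 - 3\right) + 4 \left(- \frac{49}{3}\right) = \left(-12 - 3\right) - \frac{196}{3} = -15 - \frac{196}{3} = - \frac{241}{3}$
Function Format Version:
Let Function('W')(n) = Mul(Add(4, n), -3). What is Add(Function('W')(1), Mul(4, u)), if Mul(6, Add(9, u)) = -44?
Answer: Rational(-241, 3) ≈ -80.333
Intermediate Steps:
u = Rational(-49, 3) (u = Add(-9, Mul(Rational(1, 6), -44)) = Add(-9, Rational(-22, 3)) = Rational(-49, 3) ≈ -16.333)
Function('W')(n) = Add(-12, Mul(-3, n))
Add(Function('W')(1), Mul(4, u)) = Add(Add(-12, Mul(-3, 1)), Mul(4, Rational(-49, 3))) = Add(Add(-12, -3), Rational(-196, 3)) = Add(-15, Rational(-196, 3)) = Rational(-241, 3)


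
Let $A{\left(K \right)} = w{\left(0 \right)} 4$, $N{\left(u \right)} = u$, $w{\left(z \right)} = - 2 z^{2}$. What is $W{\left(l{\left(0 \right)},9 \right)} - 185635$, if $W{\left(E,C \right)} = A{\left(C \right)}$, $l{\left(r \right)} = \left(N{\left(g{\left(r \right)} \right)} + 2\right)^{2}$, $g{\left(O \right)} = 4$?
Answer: $-185635$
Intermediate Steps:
$A{\left(K \right)} = 0$ ($A{\left(K \right)} = - 2 \cdot 0^{2} \cdot 4 = \left(-2\right) 0 \cdot 4 = 0 \cdot 4 = 0$)
$l{\left(r \right)} = 36$ ($l{\left(r \right)} = \left(4 + 2\right)^{2} = 6^{2} = 36$)
$W{\left(E,C \right)} = 0$
$W{\left(l{\left(0 \right)},9 \right)} - 185635 = 0 - 185635 = -185635$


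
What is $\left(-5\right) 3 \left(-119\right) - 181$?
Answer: $1604$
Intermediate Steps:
$\left(-5\right) 3 \left(-119\right) - 181 = \left(-15\right) \left(-119\right) - 181 = 1785 - 181 = 1604$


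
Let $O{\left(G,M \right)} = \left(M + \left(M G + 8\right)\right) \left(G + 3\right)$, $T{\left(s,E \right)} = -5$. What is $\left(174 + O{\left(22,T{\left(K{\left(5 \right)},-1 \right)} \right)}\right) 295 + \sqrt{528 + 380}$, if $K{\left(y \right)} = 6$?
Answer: $-737795 + 2 \sqrt{227} \approx -7.3777 \cdot 10^{5}$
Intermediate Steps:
$O{\left(G,M \right)} = \left(3 + G\right) \left(8 + M + G M\right)$ ($O{\left(G,M \right)} = \left(M + \left(G M + 8\right)\right) \left(3 + G\right) = \left(M + \left(8 + G M\right)\right) \left(3 + G\right) = \left(8 + M + G M\right) \left(3 + G\right) = \left(3 + G\right) \left(8 + M + G M\right)$)
$\left(174 + O{\left(22,T{\left(K{\left(5 \right)},-1 \right)} \right)}\right) 295 + \sqrt{528 + 380} = \left(174 + \left(24 + 3 \left(-5\right) + 8 \cdot 22 - 5 \cdot 22^{2} + 4 \cdot 22 \left(-5\right)\right)\right) 295 + \sqrt{528 + 380} = \left(174 - 2675\right) 295 + \sqrt{908} = \left(174 - 2675\right) 295 + 2 \sqrt{227} = \left(-2501\right) 295 + 2 \sqrt{227} = -737795 + 2 \sqrt{227}$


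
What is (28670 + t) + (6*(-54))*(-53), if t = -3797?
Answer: 42045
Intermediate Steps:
(28670 + t) + (6*(-54))*(-53) = (28670 - 3797) + (6*(-54))*(-53) = 24873 - 324*(-53) = 24873 + 17172 = 42045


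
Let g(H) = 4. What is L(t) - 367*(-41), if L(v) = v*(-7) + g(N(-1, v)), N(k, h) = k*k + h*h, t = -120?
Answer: 15891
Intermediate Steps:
N(k, h) = h² + k² (N(k, h) = k² + h² = h² + k²)
L(v) = 4 - 7*v (L(v) = v*(-7) + 4 = -7*v + 4 = 4 - 7*v)
L(t) - 367*(-41) = (4 - 7*(-120)) - 367*(-41) = (4 + 840) + 15047 = 844 + 15047 = 15891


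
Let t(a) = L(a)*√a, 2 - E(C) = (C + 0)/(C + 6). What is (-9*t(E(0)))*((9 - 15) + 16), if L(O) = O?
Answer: -180*√2 ≈ -254.56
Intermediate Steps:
E(C) = 2 - C/(6 + C) (E(C) = 2 - (C + 0)/(C + 6) = 2 - C/(6 + C))
t(a) = a^(3/2) (t(a) = a*√a = a^(3/2))
(-9*t(E(0)))*((9 - 15) + 16) = (-9*(12 + 0)^(3/2)/(6 + 0)^(3/2))*((9 - 15) + 16) = (-9*2*√2)*(-6 + 16) = -9*2*√2*10 = -18*√2*10 = -180*√2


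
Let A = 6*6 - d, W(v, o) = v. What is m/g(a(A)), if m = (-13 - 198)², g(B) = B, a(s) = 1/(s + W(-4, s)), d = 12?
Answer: 890420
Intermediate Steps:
A = 24 (A = 6*6 - 1*12 = 36 - 12 = 24)
a(s) = 1/(-4 + s) (a(s) = 1/(s - 4) = 1/(-4 + s))
m = 44521 (m = (-211)² = 44521)
m/g(a(A)) = 44521/(1/(-4 + 24)) = 44521/(1/20) = 44521*20 = 890420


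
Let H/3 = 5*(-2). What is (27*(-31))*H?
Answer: 25110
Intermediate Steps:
H = -30 (H = 3*(5*(-2)) = 3*(-10) = -30)
(27*(-31))*H = (27*(-31))*(-30) = -837*(-30) = 25110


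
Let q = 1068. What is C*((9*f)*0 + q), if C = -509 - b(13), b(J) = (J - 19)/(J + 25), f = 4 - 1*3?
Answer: -10325424/19 ≈ -5.4344e+5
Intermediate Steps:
f = 1 (f = 4 - 3 = 1)
b(J) = (-19 + J)/(25 + J)
C = -9668/19 (C = -509 - (-19 + 13)/(25 + 13) = -509 - (-6)/38 = -509 - 1*(-3/19) = -509 + 3/19 = -9668/19 ≈ -508.84)
C*((9*f)*0 + q) = -9668*((9*1)*0 + 1068)/19 = -9668*(9*0 + 1068)/19 = -9668*(0 + 1068)/19 = -9668/19*1068 = -10325424/19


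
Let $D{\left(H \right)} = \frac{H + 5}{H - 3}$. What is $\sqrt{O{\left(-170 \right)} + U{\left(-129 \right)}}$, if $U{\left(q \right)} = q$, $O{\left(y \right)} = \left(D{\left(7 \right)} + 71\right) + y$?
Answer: $15 i \approx 15.0 i$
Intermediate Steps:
$D{\left(H \right)} = \frac{5 + H}{-3 + H}$
$O{\left(y \right)} = 74 + y$ ($O{\left(y \right)} = \left(\frac{5 + 7}{-3 + 7} + 71\right) + y = \left(\frac{1}{4} \cdot 12 + 71\right) + y = \left(3 + 71\right) + y = 74 + y$)
$\sqrt{O{\left(-170 \right)} + U{\left(-129 \right)}} = \sqrt{\left(74 - 170\right) - 129} = \sqrt{-96 - 129} = \sqrt{-225} = 15 i$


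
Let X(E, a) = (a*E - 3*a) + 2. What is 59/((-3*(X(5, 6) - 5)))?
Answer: -59/27 ≈ -2.1852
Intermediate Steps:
X(E, a) = 2 - 3*a + E*a (X(E, a) = (E*a - 3*a) + 2 = (-3*a + E*a) + 2 = 2 - 3*a + E*a)
59/((-3*(X(5, 6) - 5))) = 59/((-3*((2 - 3*6 + 5*6) - 5))) = 59/((-3*((2 - 18 + 30) - 5))) = 59/((-3*(14 - 5))) = 59/((-3*9)) = 59/(-27) = 59*(-1/27) = -59/27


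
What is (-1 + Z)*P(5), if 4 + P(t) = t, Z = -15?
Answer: -16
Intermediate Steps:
P(t) = -4 + t
(-1 + Z)*P(5) = (-1 - 15)*(-4 + 5) = -16*1 = -16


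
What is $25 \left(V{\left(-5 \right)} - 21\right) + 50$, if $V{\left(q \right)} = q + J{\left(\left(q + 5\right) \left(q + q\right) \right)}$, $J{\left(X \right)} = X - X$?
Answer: $-600$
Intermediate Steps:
$J{\left(X \right)} = 0$
$V{\left(q \right)} = q$ ($V{\left(q \right)} = q + 0 = q$)
$25 \left(V{\left(-5 \right)} - 21\right) + 50 = 25 \left(-5 - 21\right) + 50 = 25 \left(-26\right) + 50 = -650 + 50 = -600$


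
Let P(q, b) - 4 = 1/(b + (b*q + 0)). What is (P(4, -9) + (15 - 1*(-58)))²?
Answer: 11999296/2025 ≈ 5925.6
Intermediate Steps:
P(q, b) = 4 + 1/(b + b*q) (P(q, b) = 4 + 1/(b + (b*q + 0)) = 4 + 1/(b + b*q))
(P(4, -9) + (15 - 1*(-58)))² = ((1 + 4*(-9) + 4*(-9)*4)/((-9)*(1 + 4)) + (15 - 1*(-58)))² = (-⅑*(1 - 36 - 144)/5 + (15 + 58))² = (-⅑*⅕*(-179) + 73)² = (179/45 + 73)² = (3464/45)² = 11999296/2025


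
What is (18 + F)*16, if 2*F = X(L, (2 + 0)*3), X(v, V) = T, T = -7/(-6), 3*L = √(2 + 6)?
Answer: 892/3 ≈ 297.33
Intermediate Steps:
L = 2*√2/3 (L = √(2 + 6)/3 = √8/3 = (2*√2)/3 = 2*√2/3 ≈ 0.94281)
T = 7/6 (T = -7*(-⅙) = 7/6 ≈ 1.1667)
X(v, V) = 7/6
F = 7/12 (F = (½)*(7/6) = 7/12 ≈ 0.58333)
(18 + F)*16 = (18 + 7/12)*16 = (223/12)*16 = 892/3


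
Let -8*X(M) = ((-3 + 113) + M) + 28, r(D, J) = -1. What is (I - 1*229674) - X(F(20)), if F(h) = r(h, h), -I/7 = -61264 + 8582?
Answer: 1112937/8 ≈ 1.3912e+5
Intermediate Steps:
I = 368774 (I = -7*(-61264 + 8582) = -7*(-52682) = 368774)
F(h) = -1
X(M) = -69/4 - M/8 (X(M) = -(((-3 + 113) + M) + 28)/8 = -((110 + M) + 28)/8 = -(138 + M)/8 = -69/4 - M/8)
(I - 1*229674) - X(F(20)) = (368774 - 1*229674) - (-69/4 - ⅛*(-1)) = (368774 - 229674) - (-69/4 + ⅛) = 139100 - 1*(-137/8) = 139100 + 137/8 = 1112937/8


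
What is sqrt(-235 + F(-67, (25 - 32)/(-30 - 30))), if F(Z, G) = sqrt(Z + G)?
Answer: sqrt(-211500 + 30*I*sqrt(60195))/30 ≈ 0.2667 + 15.332*I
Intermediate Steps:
F(Z, G) = sqrt(G + Z)
sqrt(-235 + F(-67, (25 - 32)/(-30 - 30))) = sqrt(-235 + sqrt((25 - 32)/(-30 - 30) - 67)) = sqrt(-235 + sqrt(-7/(-60) - 67)) = sqrt(-235 + sqrt(-7*(-1/60) - 67)) = sqrt(-235 + sqrt(7/60 - 67)) = sqrt(-235 + sqrt(-4013/60)) = sqrt(-235 + I*sqrt(60195)/30)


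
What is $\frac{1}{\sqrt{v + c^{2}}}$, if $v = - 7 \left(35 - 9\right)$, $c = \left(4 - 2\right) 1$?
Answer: $- \frac{i \sqrt{178}}{178} \approx - 0.074953 i$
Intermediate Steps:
$c = 2$ ($c = 2 \cdot 1 = 2$)
$v = -182$ ($v = \left(-7\right) 26 = -182$)
$\frac{1}{\sqrt{v + c^{2}}} = \frac{1}{\sqrt{-182 + 2^{2}}} = \frac{1}{\sqrt{-182 + 4}} = \frac{1}{\sqrt{-178}} = \frac{1}{i \sqrt{178}} = - \frac{i \sqrt{178}}{178}$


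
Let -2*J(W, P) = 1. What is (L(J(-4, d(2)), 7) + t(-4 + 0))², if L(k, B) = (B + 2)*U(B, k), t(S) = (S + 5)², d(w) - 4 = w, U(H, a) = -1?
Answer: 64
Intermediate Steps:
d(w) = 4 + w
J(W, P) = -½ (J(W, P) = -½*1 = -½)
t(S) = (5 + S)²
L(k, B) = -2 - B (L(k, B) = (B + 2)*(-1) = (2 + B)*(-1) = -2 - B)
(L(J(-4, d(2)), 7) + t(-4 + 0))² = ((-2 - 1*7) + (5 + (-4 + 0))²)² = ((-2 - 7) + (5 - 4)²)² = (-9 + 1²)² = (-9 + 1)² = (-8)² = 64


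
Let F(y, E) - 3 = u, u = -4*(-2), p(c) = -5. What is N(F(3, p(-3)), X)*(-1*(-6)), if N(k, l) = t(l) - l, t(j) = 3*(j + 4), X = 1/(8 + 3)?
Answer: 804/11 ≈ 73.091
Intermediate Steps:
X = 1/11 ≈ 0.090909
u = 8
F(y, E) = 11 (F(y, E) = 3 + 8 = 11)
t(j) = 12 + 3*j (t(j) = 3*(4 + j) = 12 + 3*j)
N(k, l) = 12 + 2*l (N(k, l) = (12 + 3*l) - l = 12 + 2*l)
N(F(3, p(-3)), X)*(-1*(-6)) = (12 + 2*(1/11))*(-1*(-6)) = (12 + 2/11)*6 = (134/11)*6 = 804/11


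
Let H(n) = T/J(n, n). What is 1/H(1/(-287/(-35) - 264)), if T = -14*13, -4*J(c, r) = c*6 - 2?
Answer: -647/232778 ≈ -0.0027795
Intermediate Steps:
J(c, r) = 1/2 - 3*c/2 (J(c, r) = -(c*6 - 2)/4 = -(6*c - 2)/4 = -(-2 + 6*c)/4 = 1/2 - 3*c/2)
T = -182
H(n) = -182/(1/2 - 3*n/2)
1/H(1/(-287/(-35) - 264)) = 1/(364/(-1 + 3/(-287/(-35) - 264))) = 1/(364/(-1 + 3/(-287*(-1/35) - 264))) = 1/(364/(-1 + 3/(41/5 - 264))) = 1/(364/(-1 + 3/(-1279/5))) = 1/(364/(-1 + 3*(-5/1279))) = 1/(364/(-1 - 15/1279)) = 1/(364/(-1294/1279)) = 1/(364*(-1279/1294)) = 1/(-232778/647) = -647/232778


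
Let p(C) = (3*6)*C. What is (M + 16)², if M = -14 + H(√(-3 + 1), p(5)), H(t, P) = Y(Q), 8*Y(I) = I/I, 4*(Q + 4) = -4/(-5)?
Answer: 289/64 ≈ 4.5156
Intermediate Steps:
Q = -19/5 (Q = -4 + (-4/(-5))/4 = -4 + (-4*(-⅕))/4 = -4 + (¼)*(⅘) = -4 + ⅕ = -19/5 ≈ -3.8000)
p(C) = 18*C
Y(I) = ⅛ (Y(I) = (I/I)/8 = (⅛)*1 = ⅛)
H(t, P) = ⅛
M = -111/8 (M = -14 + ⅛ = -111/8 ≈ -13.875)
(M + 16)² = (-111/8 + 16)² = (17/8)² = 289/64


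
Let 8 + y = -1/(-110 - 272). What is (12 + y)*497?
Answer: 759913/382 ≈ 1989.3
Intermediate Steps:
y = -3055/382 (y = -8 - 1/(-110 - 272) = -8 - 1/(-382) = -8 - 1*(-1/382) = -8 + 1/382 = -3055/382 ≈ -7.9974)
(12 + y)*497 = (12 - 3055/382)*497 = (1529/382)*497 = 759913/382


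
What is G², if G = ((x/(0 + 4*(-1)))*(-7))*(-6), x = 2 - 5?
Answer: 3969/4 ≈ 992.25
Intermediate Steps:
x = -3
G = 63/2 (G = (-3/(0 + 4*(-1))*(-7))*(-6) = (-3/(0 - 4)*(-7))*(-6) = (-3/(-4)*(-7))*(-6) = (-3*(-¼)*(-7))*(-6) = ((¾)*(-7))*(-6) = -21/4*(-6) = 63/2 ≈ 31.500)
G² = (63/2)² = 3969/4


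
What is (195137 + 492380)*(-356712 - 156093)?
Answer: -352562155185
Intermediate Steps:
(195137 + 492380)*(-356712 - 156093) = 687517*(-512805) = -352562155185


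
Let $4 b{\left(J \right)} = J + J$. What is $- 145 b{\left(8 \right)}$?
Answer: $-580$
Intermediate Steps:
$b{\left(J \right)} = \frac{J}{2}$ ($b{\left(J \right)} = \frac{J + J}{4} = \frac{2 J}{4} = \frac{J}{2}$)
$- 145 b{\left(8 \right)} = - 145 \cdot \frac{1}{2} \cdot 8 = \left(-145\right) 4 = -580$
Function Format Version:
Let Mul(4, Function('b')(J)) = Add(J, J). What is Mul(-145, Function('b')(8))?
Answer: -580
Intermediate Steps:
Function('b')(J) = Mul(Rational(1, 2), J) (Function('b')(J) = Mul(Rational(1, 4), Add(J, J)) = Mul(Rational(1, 4), Mul(2, J)) = Mul(Rational(1, 2), J))
Mul(-145, Function('b')(8)) = Mul(-145, Mul(Rational(1, 2), 8)) = Mul(-145, 4) = -580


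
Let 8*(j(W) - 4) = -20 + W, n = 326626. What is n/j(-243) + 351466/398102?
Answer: -520081261085/45980781 ≈ -11311.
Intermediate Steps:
j(W) = 3/2 + W/8 (j(W) = 4 + (-20 + W)/8 = 4 + (-5/2 + W/8) = 3/2 + W/8)
n/j(-243) + 351466/398102 = 326626/(3/2 + (⅛)*(-243)) + 351466/398102 = 326626/(3/2 - 243/8) + 351466*(1/398102) = 326626/(-231/8) + 175733/199051 = 326626*(-8/231) + 175733/199051 = -2613008/231 + 175733/199051 = -520081261085/45980781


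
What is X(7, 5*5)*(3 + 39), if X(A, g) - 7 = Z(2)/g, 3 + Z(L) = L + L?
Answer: 7392/25 ≈ 295.68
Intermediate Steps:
Z(L) = -3 + 2*L (Z(L) = -3 + (L + L) = -3 + 2*L)
X(A, g) = 7 + 1/g (X(A, g) = 7 + (-3 + 2*2)/g = 7 + (-3 + 4)/g = 7 + 1/g)
X(7, 5*5)*(3 + 39) = (7 + 1/(5*5))*(3 + 39) = (7 + 1/25)*42 = (176/25)*42 = 7392/25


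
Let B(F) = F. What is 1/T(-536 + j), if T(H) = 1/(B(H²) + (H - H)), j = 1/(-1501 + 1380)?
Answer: 4206430449/14641 ≈ 2.8731e+5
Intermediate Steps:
j = -1/121 (j = 1/(-121) = -1/121 ≈ -0.0082645)
T(H) = H⁻² (T(H) = 1/(H² + (H - H)) = 1/(H² + 0) = 1/(H²) = H⁻²)
1/T(-536 + j) = 1/((-536 - 1/121)⁻²) = 1/((-64857/121)⁻²) = 1/(14641/4206430449) = 4206430449/14641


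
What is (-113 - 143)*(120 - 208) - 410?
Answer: 22118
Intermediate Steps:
(-113 - 143)*(120 - 208) - 410 = -256*(-88) - 410 = 22528 - 410 = 22118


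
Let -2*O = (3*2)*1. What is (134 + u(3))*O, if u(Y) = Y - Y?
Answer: -402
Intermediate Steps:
u(Y) = 0
O = -3 (O = -3*2/2 = -3 ≈ -3.0000)
(134 + u(3))*O = (134 + 0)*(-3) = 134*(-3) = -402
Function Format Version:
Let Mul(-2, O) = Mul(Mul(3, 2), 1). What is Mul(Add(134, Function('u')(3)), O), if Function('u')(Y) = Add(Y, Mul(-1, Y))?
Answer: -402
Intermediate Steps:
Function('u')(Y) = 0
O = -3 (O = Mul(Rational(-1, 2), Mul(Mul(3, 2), 1)) = Mul(Rational(-1, 2), Mul(6, 1)) = Mul(Rational(-1, 2), 6) = -3)
Mul(Add(134, Function('u')(3)), O) = Mul(Add(134, 0), -3) = Mul(134, -3) = -402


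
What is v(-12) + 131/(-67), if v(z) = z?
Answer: -935/67 ≈ -13.955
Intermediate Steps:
v(-12) + 131/(-67) = -12 + 131/(-67) = -12 + 131*(-1/67) = -12 - 131/67 = -935/67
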